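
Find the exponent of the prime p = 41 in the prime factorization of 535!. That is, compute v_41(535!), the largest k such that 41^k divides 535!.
v_41(535!) = 13

Legendre's formula: v_p(n!) = Σ_{k ≥ 1} ⌊n / p^k⌋. For p = 41, n = 535, the terms are:
  ⌊535/41^1⌋ = ⌊535/41⌋ = 13
(the next term ⌊535/41^2⌋ = 0, terminating the sum). Summing: v_41(535!) = 13 = 13.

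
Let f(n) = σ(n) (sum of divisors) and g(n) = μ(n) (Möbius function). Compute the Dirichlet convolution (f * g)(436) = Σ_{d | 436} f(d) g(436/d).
(σ * μ)(436) = 436

Divisors of 436: [1, 2, 4, 109, 218, 436]. For each d | 436:
  d = 1: σ(1) · μ(436/1) = 1 · 0 = 0
  d = 2: σ(2) · μ(436/2) = 3 · 1 = 3
  d = 4: σ(4) · μ(436/4) = 7 · -1 = -7
  d = 109: σ(109) · μ(436/109) = 110 · 0 = 0
  d = 218: σ(218) · μ(436/218) = 330 · -1 = -330
  d = 436: σ(436) · μ(436/436) = 770 · 1 = 770
Summing: (σ * μ)(436) = 0 + 3 + -7 + 0 + -330 + 770 = 436.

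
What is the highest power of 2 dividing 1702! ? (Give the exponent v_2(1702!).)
v_2(1702!) = 1696

Legendre's formula: v_p(n!) = Σ_{k ≥ 1} ⌊n / p^k⌋. For p = 2, n = 1702, the terms are:
  ⌊1702/2^1⌋ = ⌊1702/2⌋ = 851
  ⌊1702/2^2⌋ = ⌊1702/4⌋ = 425
  ⌊1702/2^3⌋ = ⌊1702/8⌋ = 212
  ⌊1702/2^4⌋ = ⌊1702/16⌋ = 106
  ⌊1702/2^5⌋ = ⌊1702/32⌋ = 53
  ⌊1702/2^6⌋ = ⌊1702/64⌋ = 26
  ⌊1702/2^7⌋ = ⌊1702/128⌋ = 13
  ⌊1702/2^8⌋ = ⌊1702/256⌋ = 6
  ⌊1702/2^9⌋ = ⌊1702/512⌋ = 3
  ⌊1702/2^10⌋ = ⌊1702/1024⌋ = 1
(the next term ⌊1702/2^11⌋ = 0, terminating the sum). Summing: v_2(1702!) = 851 + 425 + 212 + 106 + 53 + 26 + 13 + 6 + 3 + 1 = 1696.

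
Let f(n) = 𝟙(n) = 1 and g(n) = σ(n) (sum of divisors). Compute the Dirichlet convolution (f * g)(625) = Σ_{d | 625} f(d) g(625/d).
(𝟙 * σ)(625) = 975

Divisors of 625: [1, 5, 25, 125, 625]. For each d | 625:
  d = 1: 𝟙(1) · σ(625/1) = 1 · 781 = 781
  d = 5: 𝟙(5) · σ(625/5) = 1 · 156 = 156
  d = 25: 𝟙(25) · σ(625/25) = 1 · 31 = 31
  d = 125: 𝟙(125) · σ(625/125) = 1 · 6 = 6
  d = 625: 𝟙(625) · σ(625/625) = 1 · 1 = 1
Summing: (𝟙 * σ)(625) = 781 + 156 + 31 + 6 + 1 = 975.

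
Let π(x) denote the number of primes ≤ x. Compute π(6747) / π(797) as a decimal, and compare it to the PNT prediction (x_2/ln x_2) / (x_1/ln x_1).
π(6747)/π(797) = 869/139 ≈ 6.2518;  PNT prediction ≈ 6.4146.

π(797) = 139 and π(6747) = 869, so π(6747)/π(797) ≈ 6.2518. The PNT-predicted ratio is (6747/ln(6747)) / (797/ln(797)) ≈ 6.4146. The two agree to within a few percent, as expected.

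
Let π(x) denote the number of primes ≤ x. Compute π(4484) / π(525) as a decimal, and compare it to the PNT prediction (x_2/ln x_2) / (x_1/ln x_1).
π(4484)/π(525) = 609/99 ≈ 6.1515;  PNT prediction ≈ 6.3622.

π(525) = 99 and π(4484) = 609, so π(4484)/π(525) ≈ 6.1515. The PNT-predicted ratio is (4484/ln(4484)) / (525/ln(525)) ≈ 6.3622. The two agree to within a few percent, as expected.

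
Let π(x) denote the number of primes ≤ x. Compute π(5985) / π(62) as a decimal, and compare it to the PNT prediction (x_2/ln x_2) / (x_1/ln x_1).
π(5985)/π(62) = 782/18 ≈ 43.4444;  PNT prediction ≈ 45.8090.

π(62) = 18 and π(5985) = 782, so π(5985)/π(62) ≈ 43.4444. The PNT-predicted ratio is (5985/ln(5985)) / (62/ln(62)) ≈ 45.8090. The two agree to within a few percent, as expected.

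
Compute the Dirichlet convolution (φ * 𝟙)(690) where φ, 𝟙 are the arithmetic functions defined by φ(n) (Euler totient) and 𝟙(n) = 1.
(φ * 𝟙)(690) = 690

Divisors of 690: [1, 2, 3, 5, 6, 10, 15, 23, 30, 46, 69, 115, 138, 230, 345, 690]. For each d | 690:
  d = 1: φ(1) · 𝟙(690/1) = 1 · 1 = 1
  d = 2: φ(2) · 𝟙(690/2) = 1 · 1 = 1
  d = 3: φ(3) · 𝟙(690/3) = 2 · 1 = 2
  d = 5: φ(5) · 𝟙(690/5) = 4 · 1 = 4
  d = 6: φ(6) · 𝟙(690/6) = 2 · 1 = 2
  d = 10: φ(10) · 𝟙(690/10) = 4 · 1 = 4
  d = 15: φ(15) · 𝟙(690/15) = 8 · 1 = 8
  d = 23: φ(23) · 𝟙(690/23) = 22 · 1 = 22
  d = 30: φ(30) · 𝟙(690/30) = 8 · 1 = 8
  d = 46: φ(46) · 𝟙(690/46) = 22 · 1 = 22
  d = 69: φ(69) · 𝟙(690/69) = 44 · 1 = 44
  d = 115: φ(115) · 𝟙(690/115) = 88 · 1 = 88
  d = 138: φ(138) · 𝟙(690/138) = 44 · 1 = 44
  d = 230: φ(230) · 𝟙(690/230) = 88 · 1 = 88
  d = 345: φ(345) · 𝟙(690/345) = 176 · 1 = 176
  d = 690: φ(690) · 𝟙(690/690) = 176 · 1 = 176
Summing: (φ * 𝟙)(690) = 1 + 1 + 2 + 4 + 2 + 4 + 8 + 22 + 8 + 22 + 44 + 88 + 44 + 88 + 176 + 176 = 690.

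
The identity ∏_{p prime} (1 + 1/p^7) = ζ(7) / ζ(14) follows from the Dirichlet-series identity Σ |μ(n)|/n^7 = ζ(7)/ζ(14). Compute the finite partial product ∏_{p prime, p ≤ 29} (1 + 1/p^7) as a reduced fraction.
∏ = 1658744036118718418963507162415104573095141861758633096704/1645110150228546948958650084059359035220017760620475653125

The primes p ≤ 29 are [2, 3, 5, 7, 11, 13, 17, 19, 23, 29]. For each, (1 + 1/p^7) = (p^7 + 1)/p^7. Multiplying these fractions over p ∈ [2, 3, 5, 7, 11, 13, 17, 19, 23, 29] gives 1658744036118718418963507162415104573095141861758633096704/1645110150228546948958650084059359035220017760620475653125. (In the limit P → ∞ this tends to ζ(7)/ζ(14).)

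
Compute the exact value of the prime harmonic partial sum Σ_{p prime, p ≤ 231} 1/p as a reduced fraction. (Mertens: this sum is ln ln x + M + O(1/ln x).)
Σ 1/p = 37527519788898476695193360507423991967783840502510585362878348092116031948860199524739442233/19078266889580195013601891820992757757219839668357012055907516904309700014933909014729740190

π(231) = 50, so the primes ≤ 231 are [2, 3, 5, 7, 11, 13, 17, 19, 23, 29, 31, 37, 41, 43, 47, 53, 59, 61, 67, 71, 73, 79, 83, 89, 97, 101, 103, 107, 109, 113, 127, 131, 137, 139, 149, 151, 157, 163, 167, 173, 179, 181, 191, 193, 197, 199, 211, 223, 227, 229]. Summing 1/p over these primes: 37527519788898476695193360507423991967783840502510585362878348092116031948860199524739442233/19078266889580195013601891820992757757219839668357012055907516904309700014933909014729740190 ≈ 1.9670. Mertens estimate ln ln(231) + 0.2615 ≈ 1.9557.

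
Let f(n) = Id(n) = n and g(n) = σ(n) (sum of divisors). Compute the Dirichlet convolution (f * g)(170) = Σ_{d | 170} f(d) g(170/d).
(Id * σ)(170) = 1925

Divisors of 170: [1, 2, 5, 10, 17, 34, 85, 170]. For each d | 170:
  d = 1: Id(1) · σ(170/1) = 1 · 324 = 324
  d = 2: Id(2) · σ(170/2) = 2 · 108 = 216
  d = 5: Id(5) · σ(170/5) = 5 · 54 = 270
  d = 10: Id(10) · σ(170/10) = 10 · 18 = 180
  d = 17: Id(17) · σ(170/17) = 17 · 18 = 306
  d = 34: Id(34) · σ(170/34) = 34 · 6 = 204
  d = 85: Id(85) · σ(170/85) = 85 · 3 = 255
  d = 170: Id(170) · σ(170/170) = 170 · 1 = 170
Summing: (Id * σ)(170) = 324 + 216 + 270 + 180 + 306 + 204 + 255 + 170 = 1925.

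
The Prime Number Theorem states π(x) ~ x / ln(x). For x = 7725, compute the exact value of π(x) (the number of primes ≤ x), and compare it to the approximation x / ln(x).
π(7725) = 980;  x/ln(x) ≈ 862.91;  relative error ≈ 11.95%.

Directly count primes up to 7725: π(7725) = 980. The PNT approximation gives 7725/ln(7725) ≈ 7725/8.95222 ≈ 862.91. Relative error (π(x) − x/ln(x)) / π(x) ≈ 11.95%; the approximation is known to undercount slightly (Li(x) is a better estimate).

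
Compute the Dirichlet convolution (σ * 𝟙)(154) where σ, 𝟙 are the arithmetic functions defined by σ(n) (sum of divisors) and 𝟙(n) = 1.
(σ * 𝟙)(154) = 468

Divisors of 154: [1, 2, 7, 11, 14, 22, 77, 154]. For each d | 154:
  d = 1: σ(1) · 𝟙(154/1) = 1 · 1 = 1
  d = 2: σ(2) · 𝟙(154/2) = 3 · 1 = 3
  d = 7: σ(7) · 𝟙(154/7) = 8 · 1 = 8
  d = 11: σ(11) · 𝟙(154/11) = 12 · 1 = 12
  d = 14: σ(14) · 𝟙(154/14) = 24 · 1 = 24
  d = 22: σ(22) · 𝟙(154/22) = 36 · 1 = 36
  d = 77: σ(77) · 𝟙(154/77) = 96 · 1 = 96
  d = 154: σ(154) · 𝟙(154/154) = 288 · 1 = 288
Summing: (σ * 𝟙)(154) = 1 + 3 + 8 + 12 + 24 + 36 + 96 + 288 = 468.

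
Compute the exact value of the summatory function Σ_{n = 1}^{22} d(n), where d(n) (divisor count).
Σ_{n ≤ 22} d(n) = 74

Compute d(n) for each 1 ≤ n ≤ 22: d(1) = 1, d(2) = 2, d(3) = 2, d(4) = 3, d(5) = 2, d(6) = 4, d(7) = 2, d(8) = 4, d(9) = 3, d(10) = 4, d(11) = 2, d(12) = 6, d(13) = 2, d(14) = 4, d(15) = 4, d(16) = 5, d(17) = 2, d(18) = 6, d(19) = 2, d(20) = 6, d(21) = 4, d(22) = 4. Summing all 22 values: 74. (Dirichlet's divisor formula: Σ_{n ≤ x} d(n) = x ln(x) + (2γ − 1) x + O(√x). For x = 22, the asymptotic estimate is ≈ 71.40.)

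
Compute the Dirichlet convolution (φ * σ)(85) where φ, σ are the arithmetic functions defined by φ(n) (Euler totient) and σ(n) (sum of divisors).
(φ * σ)(85) = 340

Divisors of 85: [1, 5, 17, 85]. For each d | 85:
  d = 1: φ(1) · σ(85/1) = 1 · 108 = 108
  d = 5: φ(5) · σ(85/5) = 4 · 18 = 72
  d = 17: φ(17) · σ(85/17) = 16 · 6 = 96
  d = 85: φ(85) · σ(85/85) = 64 · 1 = 64
Summing: (φ * σ)(85) = 108 + 72 + 96 + 64 = 340.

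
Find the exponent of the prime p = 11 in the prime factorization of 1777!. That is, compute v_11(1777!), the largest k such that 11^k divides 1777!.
v_11(1777!) = 176

Legendre's formula: v_p(n!) = Σ_{k ≥ 1} ⌊n / p^k⌋. For p = 11, n = 1777, the terms are:
  ⌊1777/11^1⌋ = ⌊1777/11⌋ = 161
  ⌊1777/11^2⌋ = ⌊1777/121⌋ = 14
  ⌊1777/11^3⌋ = ⌊1777/1331⌋ = 1
(the next term ⌊1777/11^4⌋ = 0, terminating the sum). Summing: v_11(1777!) = 161 + 14 + 1 = 176.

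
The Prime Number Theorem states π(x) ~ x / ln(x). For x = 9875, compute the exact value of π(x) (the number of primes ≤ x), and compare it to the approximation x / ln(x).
π(9875) = 1218;  x/ln(x) ≈ 1073.63;  relative error ≈ 11.85%.

Directly count primes up to 9875: π(9875) = 1218. The PNT approximation gives 9875/ln(9875) ≈ 9875/9.19776 ≈ 1073.63. Relative error (π(x) − x/ln(x)) / π(x) ≈ 11.85%; the approximation is known to undercount slightly (Li(x) is a better estimate).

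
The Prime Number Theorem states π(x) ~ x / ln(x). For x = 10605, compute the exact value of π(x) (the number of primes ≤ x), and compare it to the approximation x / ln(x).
π(10605) = 1293;  x/ln(x) ≈ 1144.13;  relative error ≈ 11.51%.

Directly count primes up to 10605: π(10605) = 1293. The PNT approximation gives 10605/ln(10605) ≈ 10605/9.26908 ≈ 1144.13. Relative error (π(x) − x/ln(x)) / π(x) ≈ 11.51%; the approximation is known to undercount slightly (Li(x) is a better estimate).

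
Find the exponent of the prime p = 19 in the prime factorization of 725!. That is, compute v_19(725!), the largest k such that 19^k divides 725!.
v_19(725!) = 40

Legendre's formula: v_p(n!) = Σ_{k ≥ 1} ⌊n / p^k⌋. For p = 19, n = 725, the terms are:
  ⌊725/19^1⌋ = ⌊725/19⌋ = 38
  ⌊725/19^2⌋ = ⌊725/361⌋ = 2
(the next term ⌊725/19^3⌋ = 0, terminating the sum). Summing: v_19(725!) = 38 + 2 = 40.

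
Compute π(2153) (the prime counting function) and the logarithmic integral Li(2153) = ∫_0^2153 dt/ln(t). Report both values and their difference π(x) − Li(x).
π(2153) = 325;  Li(2153) ≈ 334.84;  π(x) − Li(x) ≈ -9.84.

Direct count of primes ≤ 2153 gives π(2153) = 325. Numerical evaluation of the logarithmic integral gives Li(2153) ≈ 334.84. The difference π(x) − Li(x) ≈ -9.84 is typically negative for small/moderate x (Li(x) overestimates), though Littlewood's theorem shows this sign changes infinitely often.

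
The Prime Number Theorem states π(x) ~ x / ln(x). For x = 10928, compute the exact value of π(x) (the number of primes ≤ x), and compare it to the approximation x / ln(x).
π(10928) = 1327;  x/ln(x) ≈ 1175.17;  relative error ≈ 11.44%.

Directly count primes up to 10928: π(10928) = 1327. The PNT approximation gives 10928/ln(10928) ≈ 10928/9.29908 ≈ 1175.17. Relative error (π(x) − x/ln(x)) / π(x) ≈ 11.44%; the approximation is known to undercount slightly (Li(x) is a better estimate).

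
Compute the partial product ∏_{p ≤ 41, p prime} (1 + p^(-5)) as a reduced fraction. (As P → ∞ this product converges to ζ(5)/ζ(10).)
∏ = 2294199100859320856712044015489323376462628228169728/2214697106235397372754351012341556576135326393821335

The primes p ≤ 41 are [2, 3, 5, 7, 11, 13, 17, 19, 23, 29, 31, 37, 41]. For each, (1 + 1/p^5) = (p^5 + 1)/p^5. Multiplying these fractions over p ∈ [2, 3, 5, 7, 11, 13, 17, 19, 23, 29, 31, 37, 41] gives 2294199100859320856712044015489323376462628228169728/2214697106235397372754351012341556576135326393821335. (In the limit P → ∞ this tends to ζ(5)/ζ(10).)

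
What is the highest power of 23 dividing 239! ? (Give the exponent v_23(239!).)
v_23(239!) = 10

Legendre's formula: v_p(n!) = Σ_{k ≥ 1} ⌊n / p^k⌋. For p = 23, n = 239, the terms are:
  ⌊239/23^1⌋ = ⌊239/23⌋ = 10
(the next term ⌊239/23^2⌋ = 0, terminating the sum). Summing: v_23(239!) = 10 = 10.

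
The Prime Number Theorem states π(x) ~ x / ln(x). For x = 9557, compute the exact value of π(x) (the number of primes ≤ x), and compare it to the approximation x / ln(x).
π(9557) = 1183;  x/ln(x) ≈ 1042.77;  relative error ≈ 11.85%.

Directly count primes up to 9557: π(9557) = 1183. The PNT approximation gives 9557/ln(9557) ≈ 9557/9.16503 ≈ 1042.77. Relative error (π(x) − x/ln(x)) / π(x) ≈ 11.85%; the approximation is known to undercount slightly (Li(x) is a better estimate).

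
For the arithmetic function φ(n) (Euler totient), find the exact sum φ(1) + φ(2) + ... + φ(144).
Σ_{n ≤ 144} φ(n) = 6330

Compute φ(n) for each 1 ≤ n ≤ 144: φ(1) = 1, φ(2) = 1, φ(3) = 2, φ(4) = 2, φ(5) = 4, φ(6) = 2, φ(7) = 6, φ(8) = 4, φ(9) = 6, φ(10) = 4, φ(11) = 10, φ(12) = 4, φ(13) = 12, φ(14) = 6, φ(15) = 8, φ(16) = 8, φ(17) = 16, φ(18) = 6, φ(19) = 18, φ(20) = 8, φ(21) = 12, φ(22) = 10, φ(23) = 22, φ(24) = 8, φ(25) = 20, φ(26) = 12, φ(27) = 18, φ(28) = 12, φ(29) = 28, φ(30) = 8, φ(31) = 30, φ(32) = 16, φ(33) = 20, φ(34) = 16, φ(35) = 24, φ(36) = 12, φ(37) = 36, φ(38) = 18, φ(39) = 24, φ(40) = 16, φ(41) = 40, φ(42) = 12, φ(43) = 42, φ(44) = 20, φ(45) = 24, φ(46) = 22, φ(47) = 46, φ(48) = 16, φ(49) = 42, φ(50) = 20, φ(51) = 32, φ(52) = 24, φ(53) = 52, φ(54) = 18, φ(55) = 40, φ(56) = 24, φ(57) = 36, φ(58) = 28, φ(59) = 58, φ(60) = 16, φ(61) = 60, φ(62) = 30, φ(63) = 36, φ(64) = 32, φ(65) = 48, φ(66) = 20, φ(67) = 66, φ(68) = 32, φ(69) = 44, φ(70) = 24, φ(71) = 70, φ(72) = 24, φ(73) = 72, φ(74) = 36, φ(75) = 40, φ(76) = 36, φ(77) = 60, φ(78) = 24, φ(79) = 78, φ(80) = 32, φ(81) = 54, φ(82) = 40, φ(83) = 82, φ(84) = 24, φ(85) = 64, φ(86) = 42, φ(87) = 56, φ(88) = 40, φ(89) = 88, φ(90) = 24, φ(91) = 72, φ(92) = 44, φ(93) = 60, φ(94) = 46, φ(95) = 72, φ(96) = 32, φ(97) = 96, φ(98) = 42, φ(99) = 60, φ(100) = 40, φ(101) = 100, φ(102) = 32, φ(103) = 102, φ(104) = 48, φ(105) = 48, φ(106) = 52, φ(107) = 106, φ(108) = 36, φ(109) = 108, φ(110) = 40, φ(111) = 72, φ(112) = 48, φ(113) = 112, φ(114) = 36, φ(115) = 88, φ(116) = 56, φ(117) = 72, φ(118) = 58, φ(119) = 96, φ(120) = 32, φ(121) = 110, φ(122) = 60, φ(123) = 80, φ(124) = 60, φ(125) = 100, φ(126) = 36, φ(127) = 126, φ(128) = 64, φ(129) = 84, φ(130) = 48, φ(131) = 130, φ(132) = 40, φ(133) = 108, φ(134) = 66, φ(135) = 72, φ(136) = 64, φ(137) = 136, φ(138) = 44, φ(139) = 138, φ(140) = 48, φ(141) = 92, φ(142) = 70, φ(143) = 120, φ(144) = 48. Summing all 144 values: 6330. (Average order: Σ_{n ≤ x} φ(n) ~ (3/π²) x². For x = 144, (3/π²)·144² ≈ 6302.99.)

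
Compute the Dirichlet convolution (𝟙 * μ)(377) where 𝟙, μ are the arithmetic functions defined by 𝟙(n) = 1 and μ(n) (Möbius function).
(𝟙 * μ)(377) = 0

Divisors of 377: [1, 13, 29, 377]. For each d | 377:
  d = 1: 𝟙(1) · μ(377/1) = 1 · 1 = 1
  d = 13: 𝟙(13) · μ(377/13) = 1 · -1 = -1
  d = 29: 𝟙(29) · μ(377/29) = 1 · -1 = -1
  d = 377: 𝟙(377) · μ(377/377) = 1 · 1 = 1
Summing: (𝟙 * μ)(377) = 1 + -1 + -1 + 1 = 0.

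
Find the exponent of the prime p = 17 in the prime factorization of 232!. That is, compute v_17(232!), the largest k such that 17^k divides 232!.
v_17(232!) = 13

Legendre's formula: v_p(n!) = Σ_{k ≥ 1} ⌊n / p^k⌋. For p = 17, n = 232, the terms are:
  ⌊232/17^1⌋ = ⌊232/17⌋ = 13
(the next term ⌊232/17^2⌋ = 0, terminating the sum). Summing: v_17(232!) = 13 = 13.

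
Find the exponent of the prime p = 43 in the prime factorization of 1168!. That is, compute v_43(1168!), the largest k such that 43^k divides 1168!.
v_43(1168!) = 27

Legendre's formula: v_p(n!) = Σ_{k ≥ 1} ⌊n / p^k⌋. For p = 43, n = 1168, the terms are:
  ⌊1168/43^1⌋ = ⌊1168/43⌋ = 27
(the next term ⌊1168/43^2⌋ = 0, terminating the sum). Summing: v_43(1168!) = 27 = 27.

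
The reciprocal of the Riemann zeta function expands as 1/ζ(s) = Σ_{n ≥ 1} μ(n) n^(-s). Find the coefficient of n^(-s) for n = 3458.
μ(3458) = 1

Factor n = 3458 = 2 · 7 · 13 · 19. μ(n) = 0 if any exponent ≥ 2 (not squarefree); otherwise μ(n) = (−1)^{ω(n)} where ω(n) is the number of distinct prime factors. Applying: μ(3458) = 1.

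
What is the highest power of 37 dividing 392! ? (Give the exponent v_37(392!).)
v_37(392!) = 10

Legendre's formula: v_p(n!) = Σ_{k ≥ 1} ⌊n / p^k⌋. For p = 37, n = 392, the terms are:
  ⌊392/37^1⌋ = ⌊392/37⌋ = 10
(the next term ⌊392/37^2⌋ = 0, terminating the sum). Summing: v_37(392!) = 10 = 10.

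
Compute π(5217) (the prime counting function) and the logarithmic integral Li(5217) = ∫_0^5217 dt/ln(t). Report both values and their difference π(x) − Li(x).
π(5217) = 693;  Li(5217) ≈ 709.69;  π(x) − Li(x) ≈ -16.69.

Direct count of primes ≤ 5217 gives π(5217) = 693. Numerical evaluation of the logarithmic integral gives Li(5217) ≈ 709.69. The difference π(x) − Li(x) ≈ -16.69 is typically negative for small/moderate x (Li(x) overestimates), though Littlewood's theorem shows this sign changes infinitely often.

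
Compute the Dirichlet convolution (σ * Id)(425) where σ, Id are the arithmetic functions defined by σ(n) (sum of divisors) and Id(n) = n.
(σ * Id)(425) = 3010

Divisors of 425: [1, 5, 17, 25, 85, 425]. For each d | 425:
  d = 1: σ(1) · Id(425/1) = 1 · 425 = 425
  d = 5: σ(5) · Id(425/5) = 6 · 85 = 510
  d = 17: σ(17) · Id(425/17) = 18 · 25 = 450
  d = 25: σ(25) · Id(425/25) = 31 · 17 = 527
  d = 85: σ(85) · Id(425/85) = 108 · 5 = 540
  d = 425: σ(425) · Id(425/425) = 558 · 1 = 558
Summing: (σ * Id)(425) = 425 + 510 + 450 + 527 + 540 + 558 = 3010.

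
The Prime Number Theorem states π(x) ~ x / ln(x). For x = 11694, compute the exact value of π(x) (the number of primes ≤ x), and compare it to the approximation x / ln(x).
π(11694) = 1403;  x/ln(x) ≈ 1248.45;  relative error ≈ 11.02%.

Directly count primes up to 11694: π(11694) = 1403. The PNT approximation gives 11694/ln(11694) ≈ 11694/9.36683 ≈ 1248.45. Relative error (π(x) − x/ln(x)) / π(x) ≈ 11.02%; the approximation is known to undercount slightly (Li(x) is a better estimate).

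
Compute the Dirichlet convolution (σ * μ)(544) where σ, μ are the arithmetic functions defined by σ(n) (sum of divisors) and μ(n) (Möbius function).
(σ * μ)(544) = 544

Divisors of 544: [1, 2, 4, 8, 16, 17, 32, 34, 68, 136, 272, 544]. For each d | 544:
  d = 1: σ(1) · μ(544/1) = 1 · 0 = 0
  d = 2: σ(2) · μ(544/2) = 3 · 0 = 0
  d = 4: σ(4) · μ(544/4) = 7 · 0 = 0
  d = 8: σ(8) · μ(544/8) = 15 · 0 = 0
  d = 16: σ(16) · μ(544/16) = 31 · 1 = 31
  d = 17: σ(17) · μ(544/17) = 18 · 0 = 0
  d = 32: σ(32) · μ(544/32) = 63 · -1 = -63
  d = 34: σ(34) · μ(544/34) = 54 · 0 = 0
  d = 68: σ(68) · μ(544/68) = 126 · 0 = 0
  d = 136: σ(136) · μ(544/136) = 270 · 0 = 0
  d = 272: σ(272) · μ(544/272) = 558 · -1 = -558
  d = 544: σ(544) · μ(544/544) = 1134 · 1 = 1134
Summing: (σ * μ)(544) = 0 + 0 + 0 + 0 + 31 + 0 + -63 + 0 + 0 + 0 + -558 + 1134 = 544.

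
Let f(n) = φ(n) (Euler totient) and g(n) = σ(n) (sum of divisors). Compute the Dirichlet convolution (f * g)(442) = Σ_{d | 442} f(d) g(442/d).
(φ * σ)(442) = 3536

Divisors of 442: [1, 2, 13, 17, 26, 34, 221, 442]. For each d | 442:
  d = 1: φ(1) · σ(442/1) = 1 · 756 = 756
  d = 2: φ(2) · σ(442/2) = 1 · 252 = 252
  d = 13: φ(13) · σ(442/13) = 12 · 54 = 648
  d = 17: φ(17) · σ(442/17) = 16 · 42 = 672
  d = 26: φ(26) · σ(442/26) = 12 · 18 = 216
  d = 34: φ(34) · σ(442/34) = 16 · 14 = 224
  d = 221: φ(221) · σ(442/221) = 192 · 3 = 576
  d = 442: φ(442) · σ(442/442) = 192 · 1 = 192
Summing: (φ * σ)(442) = 756 + 252 + 648 + 672 + 216 + 224 + 576 + 192 = 3536.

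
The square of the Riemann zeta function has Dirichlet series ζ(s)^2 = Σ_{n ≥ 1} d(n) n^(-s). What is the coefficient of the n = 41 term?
d(41) = 2

ζ(s)^2 = (Σ 1/m^s)(Σ 1/k^s). The coefficient of 1/n^s in the product is the number of ordered pairs (m, k) with mk = n, which equals d(n). For n = 41, divisors are [1, 41], so d(41) = 2.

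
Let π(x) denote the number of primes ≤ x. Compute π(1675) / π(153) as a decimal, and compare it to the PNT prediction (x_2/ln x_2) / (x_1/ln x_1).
π(1675)/π(153) = 263/36 ≈ 7.3056;  PNT prediction ≈ 7.4185.

π(153) = 36 and π(1675) = 263, so π(1675)/π(153) ≈ 7.3056. The PNT-predicted ratio is (1675/ln(1675)) / (153/ln(153)) ≈ 7.4185. The two agree to within a few percent, as expected.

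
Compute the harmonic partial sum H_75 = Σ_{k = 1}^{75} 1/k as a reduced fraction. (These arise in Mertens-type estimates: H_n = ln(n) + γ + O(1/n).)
H_75 = 670758981768141571449624262218133/136851726813476721146087646859200

Direct summation: H_75 = 1 + 1/2 + ... + 1/75. The least common denominator is lcm(1, ..., 75) = 410555180440430163438262940577600; over this denominator the numerator is 410555180440430163438262940577600 + 205277590220215081719131470288800 + 136851726813476721146087646859200 + 102638795110107540859565735144400 + 82111036088086032687652588115520 + 68425863406738360573043823429600 + 58650740062918594776894705796800 + 51319397555053770429782867572200 + 45617242271158907048695882286400 + 41055518044043016343826294057760 + 37323198221857287585296630961600 + 34212931703369180286521911714800 + 31581167726186935649097149275200 + 29325370031459297388447352898400 + 27370345362695344229217529371840 + 25659698777526885214891433786100 + 24150304731790009614015467092800 + 22808621135579453524347941143200 + 21608167391601587549382260030400 + 20527759022021508171913147028880 + 19550246687639531592298235265600 + 18661599110928643792648315480800 + 17850225236540441888620127851200 + 17106465851684590143260955857400 + 16422207217617206537530517623104 + 15790583863093467824548574637600 + 15205747423719635682898627428800 + 14662685015729648694223676449200 + 14157075187601040118560791054400 + 13685172681347672114608764685920 + 13243715498078392368976223889600 + 12829849388763442607445716893050 + 12441066073952429195098876987200 + 12075152365895004807007733546400 + 11730148012583718955378941159360 + 11404310567789726762173970571600 + 11096085957849463876709809204800 + 10804083695800793774691130015200 + 10527055908728978549699049758400 + 10263879511010754085956573514440 + 10013540986351955205811291233600 + 9775123343819765796149117632800 + 9547794893963492172982859083200 + 9330799555464321896324157740400 + 9123448454231781409739176457280 + 8925112618270220944310063925600 + 8735216605115535392303466820800 + 8553232925842295071630477928700 + 8378677151845513539556386542400 + 8211103608808603268765258811552 + 8050101577263336538005155697600 + 7895291931546733912274287318800 + 7746324159253399310155904539200 + 7602873711859817841449313714400 + 7464639644371457517059326192320 + 7331342507864824347111838224600 + 7202722463867195849794086676800 + 7078537593800520059280395527200 + 6958562380346273956580727806400 + 6842586340673836057304382342960 + 6730412794105412515381359681600 + 6621857749039196184488111944800 + 6516748895879843864099411755200 + 6414924694381721303722858446525 + 6316233545237387129819429855040 + 6220533036976214597549438493600 + 6127689260304927812511387172800 + 6037576182947502403503866773200 + 5950075078846813962873375950400 + 5865074006291859477689470579680 + 5782467330146903710398069585600 + 5702155283894863381086985285800 + 5624043567677125526551547131200 + 5548042978924731938354904602400 + 5474069072539068845843505874368 = 2012276945304424714348872786654399, so H_75 = 2012276945304424714348872786654399/410555180440430163438262940577600; reducing by gcd(2012276945304424714348872786654399, 410555180440430163438262940577600) = 3 gives 670758981768141571449624262218133/136851726813476721146087646859200 ≈ 4.90136. (The PNT-adjacent estimate ln(75) + γ ≈ 4.89470 matches within O(1/n).)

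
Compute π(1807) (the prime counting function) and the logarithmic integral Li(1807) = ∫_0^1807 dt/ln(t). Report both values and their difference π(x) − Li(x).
π(1807) = 279;  Li(1807) ≈ 289.25;  π(x) − Li(x) ≈ -10.25.

Direct count of primes ≤ 1807 gives π(1807) = 279. Numerical evaluation of the logarithmic integral gives Li(1807) ≈ 289.25. The difference π(x) − Li(x) ≈ -10.25 is typically negative for small/moderate x (Li(x) overestimates), though Littlewood's theorem shows this sign changes infinitely often.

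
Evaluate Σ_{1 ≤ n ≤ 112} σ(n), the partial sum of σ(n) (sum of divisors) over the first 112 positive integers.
Σ_{n ≤ 112} σ(n) = 10399

Compute σ(n) for each 1 ≤ n ≤ 112: σ(1) = 1, σ(2) = 3, σ(3) = 4, σ(4) = 7, σ(5) = 6, σ(6) = 12, σ(7) = 8, σ(8) = 15, σ(9) = 13, σ(10) = 18, σ(11) = 12, σ(12) = 28, σ(13) = 14, σ(14) = 24, σ(15) = 24, σ(16) = 31, σ(17) = 18, σ(18) = 39, σ(19) = 20, σ(20) = 42, σ(21) = 32, σ(22) = 36, σ(23) = 24, σ(24) = 60, σ(25) = 31, σ(26) = 42, σ(27) = 40, σ(28) = 56, σ(29) = 30, σ(30) = 72, σ(31) = 32, σ(32) = 63, σ(33) = 48, σ(34) = 54, σ(35) = 48, σ(36) = 91, σ(37) = 38, σ(38) = 60, σ(39) = 56, σ(40) = 90, σ(41) = 42, σ(42) = 96, σ(43) = 44, σ(44) = 84, σ(45) = 78, σ(46) = 72, σ(47) = 48, σ(48) = 124, σ(49) = 57, σ(50) = 93, σ(51) = 72, σ(52) = 98, σ(53) = 54, σ(54) = 120, σ(55) = 72, σ(56) = 120, σ(57) = 80, σ(58) = 90, σ(59) = 60, σ(60) = 168, σ(61) = 62, σ(62) = 96, σ(63) = 104, σ(64) = 127, σ(65) = 84, σ(66) = 144, σ(67) = 68, σ(68) = 126, σ(69) = 96, σ(70) = 144, σ(71) = 72, σ(72) = 195, σ(73) = 74, σ(74) = 114, σ(75) = 124, σ(76) = 140, σ(77) = 96, σ(78) = 168, σ(79) = 80, σ(80) = 186, σ(81) = 121, σ(82) = 126, σ(83) = 84, σ(84) = 224, σ(85) = 108, σ(86) = 132, σ(87) = 120, σ(88) = 180, σ(89) = 90, σ(90) = 234, σ(91) = 112, σ(92) = 168, σ(93) = 128, σ(94) = 144, σ(95) = 120, σ(96) = 252, σ(97) = 98, σ(98) = 171, σ(99) = 156, σ(100) = 217, σ(101) = 102, σ(102) = 216, σ(103) = 104, σ(104) = 210, σ(105) = 192, σ(106) = 162, σ(107) = 108, σ(108) = 280, σ(109) = 110, σ(110) = 216, σ(111) = 152, σ(112) = 248. Summing all 112 values: 10399. (Average order: Σ_{n ≤ x} σ(n) ~ (π²/12) x². For x = 112, (π²/12)·112² ≈ 10317.03.)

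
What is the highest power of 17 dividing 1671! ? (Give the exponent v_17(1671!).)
v_17(1671!) = 103

Legendre's formula: v_p(n!) = Σ_{k ≥ 1} ⌊n / p^k⌋. For p = 17, n = 1671, the terms are:
  ⌊1671/17^1⌋ = ⌊1671/17⌋ = 98
  ⌊1671/17^2⌋ = ⌊1671/289⌋ = 5
(the next term ⌊1671/17^3⌋ = 0, terminating the sum). Summing: v_17(1671!) = 98 + 5 = 103.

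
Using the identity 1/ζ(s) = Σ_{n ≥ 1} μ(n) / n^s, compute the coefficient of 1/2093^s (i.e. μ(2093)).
μ(2093) = -1

Factor n = 2093 = 7 · 13 · 23. μ(n) = 0 if any exponent ≥ 2 (not squarefree); otherwise μ(n) = (−1)^{ω(n)} where ω(n) is the number of distinct prime factors. Applying: μ(2093) = -1.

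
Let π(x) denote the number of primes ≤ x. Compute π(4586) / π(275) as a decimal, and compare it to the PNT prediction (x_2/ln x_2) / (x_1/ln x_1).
π(4586)/π(275) = 620/58 ≈ 10.6897;  PNT prediction ≈ 11.1102.

π(275) = 58 and π(4586) = 620, so π(4586)/π(275) ≈ 10.6897. The PNT-predicted ratio is (4586/ln(4586)) / (275/ln(275)) ≈ 11.1102. The two agree to within a few percent, as expected.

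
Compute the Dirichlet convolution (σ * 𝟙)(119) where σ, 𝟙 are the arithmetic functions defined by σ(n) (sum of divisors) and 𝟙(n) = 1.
(σ * 𝟙)(119) = 171

Divisors of 119: [1, 7, 17, 119]. For each d | 119:
  d = 1: σ(1) · 𝟙(119/1) = 1 · 1 = 1
  d = 7: σ(7) · 𝟙(119/7) = 8 · 1 = 8
  d = 17: σ(17) · 𝟙(119/17) = 18 · 1 = 18
  d = 119: σ(119) · 𝟙(119/119) = 144 · 1 = 144
Summing: (σ * 𝟙)(119) = 1 + 8 + 18 + 144 = 171.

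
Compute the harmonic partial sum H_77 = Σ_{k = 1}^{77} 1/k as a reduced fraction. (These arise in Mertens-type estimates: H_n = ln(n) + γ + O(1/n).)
H_77 = 61303359776139104182852056677903/12441066073952429195098876987200

Direct summation: H_77 = 1 + 1/2 + ... + 1/77. The least common denominator is lcm(1, ..., 77) = 410555180440430163438262940577600; over this denominator the numerator is 410555180440430163438262940577600 + 205277590220215081719131470288800 + 136851726813476721146087646859200 + 102638795110107540859565735144400 + 82111036088086032687652588115520 + 68425863406738360573043823429600 + 58650740062918594776894705796800 + 51319397555053770429782867572200 + 45617242271158907048695882286400 + 41055518044043016343826294057760 + 37323198221857287585296630961600 + 34212931703369180286521911714800 + 31581167726186935649097149275200 + 29325370031459297388447352898400 + 27370345362695344229217529371840 + 25659698777526885214891433786100 + 24150304731790009614015467092800 + 22808621135579453524347941143200 + 21608167391601587549382260030400 + 20527759022021508171913147028880 + 19550246687639531592298235265600 + 18661599110928643792648315480800 + 17850225236540441888620127851200 + 17106465851684590143260955857400 + 16422207217617206537530517623104 + 15790583863093467824548574637600 + 15205747423719635682898627428800 + 14662685015729648694223676449200 + 14157075187601040118560791054400 + 13685172681347672114608764685920 + 13243715498078392368976223889600 + 12829849388763442607445716893050 + 12441066073952429195098876987200 + 12075152365895004807007733546400 + 11730148012583718955378941159360 + 11404310567789726762173970571600 + 11096085957849463876709809204800 + 10804083695800793774691130015200 + 10527055908728978549699049758400 + 10263879511010754085956573514440 + 10013540986351955205811291233600 + 9775123343819765796149117632800 + 9547794893963492172982859083200 + 9330799555464321896324157740400 + 9123448454231781409739176457280 + 8925112618270220944310063925600 + 8735216605115535392303466820800 + 8553232925842295071630477928700 + 8378677151845513539556386542400 + 8211103608808603268765258811552 + 8050101577263336538005155697600 + 7895291931546733912274287318800 + 7746324159253399310155904539200 + 7602873711859817841449313714400 + 7464639644371457517059326192320 + 7331342507864824347111838224600 + 7202722463867195849794086676800 + 7078537593800520059280395527200 + 6958562380346273956580727806400 + 6842586340673836057304382342960 + 6730412794105412515381359681600 + 6621857749039196184488111944800 + 6516748895879843864099411755200 + 6414924694381721303722858446525 + 6316233545237387129819429855040 + 6220533036976214597549438493600 + 6127689260304927812511387172800 + 6037576182947502403503866773200 + 5950075078846813962873375950400 + 5865074006291859477689470579680 + 5782467330146903710398069585600 + 5702155283894863381086985285800 + 5624043567677125526551547131200 + 5548042978924731938354904602400 + 5474069072539068845843505874368 + 5402041847900396887345565007600 + 5331885460265326797899518708800 = 2023010872612590438034117870370799, so H_77 = 2023010872612590438034117870370799/410555180440430163438262940577600; reducing by gcd(2023010872612590438034117870370799, 410555180440430163438262940577600) = 33 gives 61303359776139104182852056677903/12441066073952429195098876987200 ≈ 4.92750. (The PNT-adjacent estimate ln(77) + γ ≈ 4.92102 matches within O(1/n).)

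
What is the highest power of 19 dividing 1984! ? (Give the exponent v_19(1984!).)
v_19(1984!) = 109

Legendre's formula: v_p(n!) = Σ_{k ≥ 1} ⌊n / p^k⌋. For p = 19, n = 1984, the terms are:
  ⌊1984/19^1⌋ = ⌊1984/19⌋ = 104
  ⌊1984/19^2⌋ = ⌊1984/361⌋ = 5
(the next term ⌊1984/19^3⌋ = 0, terminating the sum). Summing: v_19(1984!) = 104 + 5 = 109.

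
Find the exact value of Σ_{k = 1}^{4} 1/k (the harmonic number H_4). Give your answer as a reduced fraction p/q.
H_4 = 25/12

Direct summation: H_4 = 1 + 1/2 + ... + 1/4. The least common denominator is lcm(1, ..., 4) = 12; over this denominator the numerator is 12 + 6 + 4 + 3 = 25, so H_4 = 25/12 (already in lowest terms) ≈ 2.08333. (The PNT-adjacent estimate ln(4) + γ ≈ 1.96351 matches within O(1/n).)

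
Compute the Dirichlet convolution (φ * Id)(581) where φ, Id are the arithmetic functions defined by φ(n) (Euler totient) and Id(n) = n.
(φ * Id)(581) = 2145

Divisors of 581: [1, 7, 83, 581]. For each d | 581:
  d = 1: φ(1) · Id(581/1) = 1 · 581 = 581
  d = 7: φ(7) · Id(581/7) = 6 · 83 = 498
  d = 83: φ(83) · Id(581/83) = 82 · 7 = 574
  d = 581: φ(581) · Id(581/581) = 492 · 1 = 492
Summing: (φ * Id)(581) = 581 + 498 + 574 + 492 = 2145.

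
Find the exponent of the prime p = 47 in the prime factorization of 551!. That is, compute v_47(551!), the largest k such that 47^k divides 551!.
v_47(551!) = 11

Legendre's formula: v_p(n!) = Σ_{k ≥ 1} ⌊n / p^k⌋. For p = 47, n = 551, the terms are:
  ⌊551/47^1⌋ = ⌊551/47⌋ = 11
(the next term ⌊551/47^2⌋ = 0, terminating the sum). Summing: v_47(551!) = 11 = 11.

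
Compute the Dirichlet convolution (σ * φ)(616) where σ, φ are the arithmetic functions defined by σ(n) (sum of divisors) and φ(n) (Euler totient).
(σ * φ)(616) = 9856

Divisors of 616: [1, 2, 4, 7, 8, 11, 14, 22, 28, 44, 56, 77, 88, 154, 308, 616]. For each d | 616:
  d = 1: σ(1) · φ(616/1) = 1 · 240 = 240
  d = 2: σ(2) · φ(616/2) = 3 · 120 = 360
  d = 4: σ(4) · φ(616/4) = 7 · 60 = 420
  d = 7: σ(7) · φ(616/7) = 8 · 40 = 320
  d = 8: σ(8) · φ(616/8) = 15 · 60 = 900
  d = 11: σ(11) · φ(616/11) = 12 · 24 = 288
  d = 14: σ(14) · φ(616/14) = 24 · 20 = 480
  d = 22: σ(22) · φ(616/22) = 36 · 12 = 432
  d = 28: σ(28) · φ(616/28) = 56 · 10 = 560
  d = 44: σ(44) · φ(616/44) = 84 · 6 = 504
  d = 56: σ(56) · φ(616/56) = 120 · 10 = 1200
  d = 77: σ(77) · φ(616/77) = 96 · 4 = 384
  d = 88: σ(88) · φ(616/88) = 180 · 6 = 1080
  d = 154: σ(154) · φ(616/154) = 288 · 2 = 576
  d = 308: σ(308) · φ(616/308) = 672 · 1 = 672
  d = 616: σ(616) · φ(616/616) = 1440 · 1 = 1440
Summing: (σ * φ)(616) = 240 + 360 + 420 + 320 + 900 + 288 + 480 + 432 + 560 + 504 + 1200 + 384 + 1080 + 576 + 672 + 1440 = 9856.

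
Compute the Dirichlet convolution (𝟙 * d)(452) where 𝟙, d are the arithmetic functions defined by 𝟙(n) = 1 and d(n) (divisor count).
(𝟙 * d)(452) = 18

Divisors of 452: [1, 2, 4, 113, 226, 452]. For each d | 452:
  d = 1: 𝟙(1) · d(452/1) = 1 · 6 = 6
  d = 2: 𝟙(2) · d(452/2) = 1 · 4 = 4
  d = 4: 𝟙(4) · d(452/4) = 1 · 2 = 2
  d = 113: 𝟙(113) · d(452/113) = 1 · 3 = 3
  d = 226: 𝟙(226) · d(452/226) = 1 · 2 = 2
  d = 452: 𝟙(452) · d(452/452) = 1 · 1 = 1
Summing: (𝟙 * d)(452) = 6 + 4 + 2 + 3 + 2 + 1 = 18.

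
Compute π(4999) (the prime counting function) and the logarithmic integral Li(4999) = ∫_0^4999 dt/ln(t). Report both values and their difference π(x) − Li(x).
π(4999) = 669;  Li(4999) ≈ 684.16;  π(x) − Li(x) ≈ -15.16.

Direct count of primes ≤ 4999 gives π(4999) = 669. Numerical evaluation of the logarithmic integral gives Li(4999) ≈ 684.16. The difference π(x) − Li(x) ≈ -15.16 is typically negative for small/moderate x (Li(x) overestimates), though Littlewood's theorem shows this sign changes infinitely often.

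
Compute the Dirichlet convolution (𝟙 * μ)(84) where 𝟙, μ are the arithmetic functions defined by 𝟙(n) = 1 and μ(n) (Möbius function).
(𝟙 * μ)(84) = 0

Divisors of 84: [1, 2, 3, 4, 6, 7, 12, 14, 21, 28, 42, 84]. For each d | 84:
  d = 1: 𝟙(1) · μ(84/1) = 1 · 0 = 0
  d = 2: 𝟙(2) · μ(84/2) = 1 · -1 = -1
  d = 3: 𝟙(3) · μ(84/3) = 1 · 0 = 0
  d = 4: 𝟙(4) · μ(84/4) = 1 · 1 = 1
  d = 6: 𝟙(6) · μ(84/6) = 1 · 1 = 1
  d = 7: 𝟙(7) · μ(84/7) = 1 · 0 = 0
  d = 12: 𝟙(12) · μ(84/12) = 1 · -1 = -1
  d = 14: 𝟙(14) · μ(84/14) = 1 · 1 = 1
  d = 21: 𝟙(21) · μ(84/21) = 1 · 0 = 0
  d = 28: 𝟙(28) · μ(84/28) = 1 · -1 = -1
  d = 42: 𝟙(42) · μ(84/42) = 1 · -1 = -1
  d = 84: 𝟙(84) · μ(84/84) = 1 · 1 = 1
Summing: (𝟙 * μ)(84) = 0 + -1 + 0 + 1 + 1 + 0 + -1 + 1 + 0 + -1 + -1 + 1 = 0.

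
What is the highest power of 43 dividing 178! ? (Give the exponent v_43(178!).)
v_43(178!) = 4

Legendre's formula: v_p(n!) = Σ_{k ≥ 1} ⌊n / p^k⌋. For p = 43, n = 178, the terms are:
  ⌊178/43^1⌋ = ⌊178/43⌋ = 4
(the next term ⌊178/43^2⌋ = 0, terminating the sum). Summing: v_43(178!) = 4 = 4.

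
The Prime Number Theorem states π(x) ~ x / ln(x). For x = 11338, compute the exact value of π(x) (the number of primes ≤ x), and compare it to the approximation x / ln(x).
π(11338) = 1370;  x/ln(x) ≈ 1214.45;  relative error ≈ 11.35%.

Directly count primes up to 11338: π(11338) = 1370. The PNT approximation gives 11338/ln(11338) ≈ 11338/9.33592 ≈ 1214.45. Relative error (π(x) − x/ln(x)) / π(x) ≈ 11.35%; the approximation is known to undercount slightly (Li(x) is a better estimate).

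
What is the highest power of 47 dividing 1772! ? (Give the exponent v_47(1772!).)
v_47(1772!) = 37

Legendre's formula: v_p(n!) = Σ_{k ≥ 1} ⌊n / p^k⌋. For p = 47, n = 1772, the terms are:
  ⌊1772/47^1⌋ = ⌊1772/47⌋ = 37
(the next term ⌊1772/47^2⌋ = 0, terminating the sum). Summing: v_47(1772!) = 37 = 37.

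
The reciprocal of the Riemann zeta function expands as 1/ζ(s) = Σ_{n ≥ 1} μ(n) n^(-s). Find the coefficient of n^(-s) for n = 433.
μ(433) = -1

Factor n = 433 = 433. μ(n) = 0 if any exponent ≥ 2 (not squarefree); otherwise μ(n) = (−1)^{ω(n)} where ω(n) is the number of distinct prime factors. Applying: μ(433) = -1.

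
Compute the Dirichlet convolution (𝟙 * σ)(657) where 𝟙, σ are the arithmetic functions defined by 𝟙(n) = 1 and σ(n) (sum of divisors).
(𝟙 * σ)(657) = 1350

Divisors of 657: [1, 3, 9, 73, 219, 657]. For each d | 657:
  d = 1: 𝟙(1) · σ(657/1) = 1 · 962 = 962
  d = 3: 𝟙(3) · σ(657/3) = 1 · 296 = 296
  d = 9: 𝟙(9) · σ(657/9) = 1 · 74 = 74
  d = 73: 𝟙(73) · σ(657/73) = 1 · 13 = 13
  d = 219: 𝟙(219) · σ(657/219) = 1 · 4 = 4
  d = 657: 𝟙(657) · σ(657/657) = 1 · 1 = 1
Summing: (𝟙 * σ)(657) = 962 + 296 + 74 + 13 + 4 + 1 = 1350.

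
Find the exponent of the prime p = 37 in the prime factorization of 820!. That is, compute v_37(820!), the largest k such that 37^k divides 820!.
v_37(820!) = 22

Legendre's formula: v_p(n!) = Σ_{k ≥ 1} ⌊n / p^k⌋. For p = 37, n = 820, the terms are:
  ⌊820/37^1⌋ = ⌊820/37⌋ = 22
(the next term ⌊820/37^2⌋ = 0, terminating the sum). Summing: v_37(820!) = 22 = 22.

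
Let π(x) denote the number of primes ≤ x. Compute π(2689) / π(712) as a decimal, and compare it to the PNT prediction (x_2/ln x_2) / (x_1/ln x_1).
π(2689)/π(712) = 391/127 ≈ 3.0787;  PNT prediction ≈ 3.1412.

π(712) = 127 and π(2689) = 391, so π(2689)/π(712) ≈ 3.0787. The PNT-predicted ratio is (2689/ln(2689)) / (712/ln(712)) ≈ 3.1412. The two agree to within a few percent, as expected.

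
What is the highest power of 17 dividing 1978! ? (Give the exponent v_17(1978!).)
v_17(1978!) = 122

Legendre's formula: v_p(n!) = Σ_{k ≥ 1} ⌊n / p^k⌋. For p = 17, n = 1978, the terms are:
  ⌊1978/17^1⌋ = ⌊1978/17⌋ = 116
  ⌊1978/17^2⌋ = ⌊1978/289⌋ = 6
(the next term ⌊1978/17^3⌋ = 0, terminating the sum). Summing: v_17(1978!) = 116 + 6 = 122.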